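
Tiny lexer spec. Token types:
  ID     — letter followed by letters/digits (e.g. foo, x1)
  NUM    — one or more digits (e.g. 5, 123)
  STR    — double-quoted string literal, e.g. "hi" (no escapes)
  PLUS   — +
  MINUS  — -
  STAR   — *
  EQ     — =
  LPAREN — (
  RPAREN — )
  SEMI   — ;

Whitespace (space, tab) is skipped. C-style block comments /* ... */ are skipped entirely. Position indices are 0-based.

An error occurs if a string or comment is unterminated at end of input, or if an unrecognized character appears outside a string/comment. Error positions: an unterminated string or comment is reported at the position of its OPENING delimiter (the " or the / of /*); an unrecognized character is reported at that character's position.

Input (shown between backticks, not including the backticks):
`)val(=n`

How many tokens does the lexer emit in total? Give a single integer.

pos=0: emit RPAREN ')'
pos=1: emit ID 'val' (now at pos=4)
pos=4: emit LPAREN '('
pos=5: emit EQ '='
pos=6: emit ID 'n' (now at pos=7)
DONE. 5 tokens: [RPAREN, ID, LPAREN, EQ, ID]

Answer: 5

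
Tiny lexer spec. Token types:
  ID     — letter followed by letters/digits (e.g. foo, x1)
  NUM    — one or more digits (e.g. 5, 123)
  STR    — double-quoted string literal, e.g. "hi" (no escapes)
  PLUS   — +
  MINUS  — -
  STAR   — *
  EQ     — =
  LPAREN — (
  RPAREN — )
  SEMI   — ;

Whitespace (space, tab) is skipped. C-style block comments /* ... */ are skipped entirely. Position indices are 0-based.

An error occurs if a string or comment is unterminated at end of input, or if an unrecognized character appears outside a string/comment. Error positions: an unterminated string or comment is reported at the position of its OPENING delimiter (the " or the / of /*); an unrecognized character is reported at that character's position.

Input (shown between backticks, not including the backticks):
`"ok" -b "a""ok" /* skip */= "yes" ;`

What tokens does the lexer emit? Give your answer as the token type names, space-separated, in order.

pos=0: enter STRING mode
pos=0: emit STR "ok" (now at pos=4)
pos=5: emit MINUS '-'
pos=6: emit ID 'b' (now at pos=7)
pos=8: enter STRING mode
pos=8: emit STR "a" (now at pos=11)
pos=11: enter STRING mode
pos=11: emit STR "ok" (now at pos=15)
pos=16: enter COMMENT mode (saw '/*')
exit COMMENT mode (now at pos=26)
pos=26: emit EQ '='
pos=28: enter STRING mode
pos=28: emit STR "yes" (now at pos=33)
pos=34: emit SEMI ';'
DONE. 8 tokens: [STR, MINUS, ID, STR, STR, EQ, STR, SEMI]

Answer: STR MINUS ID STR STR EQ STR SEMI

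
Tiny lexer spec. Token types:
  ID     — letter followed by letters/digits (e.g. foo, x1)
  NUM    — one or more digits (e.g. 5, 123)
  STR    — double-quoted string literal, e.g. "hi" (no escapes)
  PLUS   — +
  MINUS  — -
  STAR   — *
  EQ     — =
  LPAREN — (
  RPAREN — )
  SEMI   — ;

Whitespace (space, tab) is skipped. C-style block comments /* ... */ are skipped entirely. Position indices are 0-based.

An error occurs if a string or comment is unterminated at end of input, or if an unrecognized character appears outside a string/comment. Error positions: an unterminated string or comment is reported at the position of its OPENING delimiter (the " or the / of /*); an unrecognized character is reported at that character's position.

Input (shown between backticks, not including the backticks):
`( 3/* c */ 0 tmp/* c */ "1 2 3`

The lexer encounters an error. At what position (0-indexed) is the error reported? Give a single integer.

Answer: 24

Derivation:
pos=0: emit LPAREN '('
pos=2: emit NUM '3' (now at pos=3)
pos=3: enter COMMENT mode (saw '/*')
exit COMMENT mode (now at pos=10)
pos=11: emit NUM '0' (now at pos=12)
pos=13: emit ID 'tmp' (now at pos=16)
pos=16: enter COMMENT mode (saw '/*')
exit COMMENT mode (now at pos=23)
pos=24: enter STRING mode
pos=24: ERROR — unterminated string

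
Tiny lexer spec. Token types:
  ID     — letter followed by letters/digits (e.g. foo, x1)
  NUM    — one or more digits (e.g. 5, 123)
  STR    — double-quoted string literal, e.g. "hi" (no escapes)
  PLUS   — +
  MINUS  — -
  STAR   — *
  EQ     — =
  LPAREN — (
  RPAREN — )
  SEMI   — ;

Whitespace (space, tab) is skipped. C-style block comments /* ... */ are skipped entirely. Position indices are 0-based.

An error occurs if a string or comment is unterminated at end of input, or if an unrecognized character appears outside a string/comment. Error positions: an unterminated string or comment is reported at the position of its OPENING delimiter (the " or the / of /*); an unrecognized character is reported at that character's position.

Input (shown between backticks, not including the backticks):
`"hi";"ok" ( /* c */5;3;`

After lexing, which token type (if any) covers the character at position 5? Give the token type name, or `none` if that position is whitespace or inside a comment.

pos=0: enter STRING mode
pos=0: emit STR "hi" (now at pos=4)
pos=4: emit SEMI ';'
pos=5: enter STRING mode
pos=5: emit STR "ok" (now at pos=9)
pos=10: emit LPAREN '('
pos=12: enter COMMENT mode (saw '/*')
exit COMMENT mode (now at pos=19)
pos=19: emit NUM '5' (now at pos=20)
pos=20: emit SEMI ';'
pos=21: emit NUM '3' (now at pos=22)
pos=22: emit SEMI ';'
DONE. 8 tokens: [STR, SEMI, STR, LPAREN, NUM, SEMI, NUM, SEMI]
Position 5: char is '"' -> STR

Answer: STR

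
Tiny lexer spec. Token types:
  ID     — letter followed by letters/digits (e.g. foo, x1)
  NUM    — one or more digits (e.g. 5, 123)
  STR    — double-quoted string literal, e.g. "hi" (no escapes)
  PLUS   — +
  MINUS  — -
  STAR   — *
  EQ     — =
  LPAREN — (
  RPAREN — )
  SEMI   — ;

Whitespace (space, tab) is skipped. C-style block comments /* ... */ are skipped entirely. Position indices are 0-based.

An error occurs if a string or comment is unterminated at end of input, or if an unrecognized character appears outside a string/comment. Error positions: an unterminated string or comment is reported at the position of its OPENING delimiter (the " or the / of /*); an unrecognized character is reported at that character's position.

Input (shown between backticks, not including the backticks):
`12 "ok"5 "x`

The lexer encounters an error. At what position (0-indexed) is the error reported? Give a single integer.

pos=0: emit NUM '12' (now at pos=2)
pos=3: enter STRING mode
pos=3: emit STR "ok" (now at pos=7)
pos=7: emit NUM '5' (now at pos=8)
pos=9: enter STRING mode
pos=9: ERROR — unterminated string

Answer: 9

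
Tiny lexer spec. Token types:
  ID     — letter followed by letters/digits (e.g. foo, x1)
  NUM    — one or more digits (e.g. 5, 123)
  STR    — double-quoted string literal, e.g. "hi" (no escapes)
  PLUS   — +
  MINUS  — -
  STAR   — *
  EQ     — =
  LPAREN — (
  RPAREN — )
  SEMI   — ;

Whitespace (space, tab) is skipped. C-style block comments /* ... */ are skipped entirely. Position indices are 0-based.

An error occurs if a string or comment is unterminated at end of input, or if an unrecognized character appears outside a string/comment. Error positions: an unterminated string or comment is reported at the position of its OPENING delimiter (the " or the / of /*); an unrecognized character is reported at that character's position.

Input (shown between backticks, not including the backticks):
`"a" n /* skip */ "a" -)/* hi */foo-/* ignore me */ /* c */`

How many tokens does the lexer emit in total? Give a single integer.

Answer: 7

Derivation:
pos=0: enter STRING mode
pos=0: emit STR "a" (now at pos=3)
pos=4: emit ID 'n' (now at pos=5)
pos=6: enter COMMENT mode (saw '/*')
exit COMMENT mode (now at pos=16)
pos=17: enter STRING mode
pos=17: emit STR "a" (now at pos=20)
pos=21: emit MINUS '-'
pos=22: emit RPAREN ')'
pos=23: enter COMMENT mode (saw '/*')
exit COMMENT mode (now at pos=31)
pos=31: emit ID 'foo' (now at pos=34)
pos=34: emit MINUS '-'
pos=35: enter COMMENT mode (saw '/*')
exit COMMENT mode (now at pos=50)
pos=51: enter COMMENT mode (saw '/*')
exit COMMENT mode (now at pos=58)
DONE. 7 tokens: [STR, ID, STR, MINUS, RPAREN, ID, MINUS]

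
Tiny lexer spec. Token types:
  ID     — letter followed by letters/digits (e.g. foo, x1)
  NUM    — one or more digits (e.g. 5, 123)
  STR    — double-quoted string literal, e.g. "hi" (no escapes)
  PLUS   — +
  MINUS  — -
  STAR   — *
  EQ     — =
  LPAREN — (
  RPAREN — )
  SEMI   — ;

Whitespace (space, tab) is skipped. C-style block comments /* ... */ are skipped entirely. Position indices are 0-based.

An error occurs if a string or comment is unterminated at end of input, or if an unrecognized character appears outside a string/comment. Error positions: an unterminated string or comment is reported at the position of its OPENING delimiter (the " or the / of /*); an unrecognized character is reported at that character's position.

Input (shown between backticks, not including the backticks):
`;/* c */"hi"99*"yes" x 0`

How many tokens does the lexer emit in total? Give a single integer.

pos=0: emit SEMI ';'
pos=1: enter COMMENT mode (saw '/*')
exit COMMENT mode (now at pos=8)
pos=8: enter STRING mode
pos=8: emit STR "hi" (now at pos=12)
pos=12: emit NUM '99' (now at pos=14)
pos=14: emit STAR '*'
pos=15: enter STRING mode
pos=15: emit STR "yes" (now at pos=20)
pos=21: emit ID 'x' (now at pos=22)
pos=23: emit NUM '0' (now at pos=24)
DONE. 7 tokens: [SEMI, STR, NUM, STAR, STR, ID, NUM]

Answer: 7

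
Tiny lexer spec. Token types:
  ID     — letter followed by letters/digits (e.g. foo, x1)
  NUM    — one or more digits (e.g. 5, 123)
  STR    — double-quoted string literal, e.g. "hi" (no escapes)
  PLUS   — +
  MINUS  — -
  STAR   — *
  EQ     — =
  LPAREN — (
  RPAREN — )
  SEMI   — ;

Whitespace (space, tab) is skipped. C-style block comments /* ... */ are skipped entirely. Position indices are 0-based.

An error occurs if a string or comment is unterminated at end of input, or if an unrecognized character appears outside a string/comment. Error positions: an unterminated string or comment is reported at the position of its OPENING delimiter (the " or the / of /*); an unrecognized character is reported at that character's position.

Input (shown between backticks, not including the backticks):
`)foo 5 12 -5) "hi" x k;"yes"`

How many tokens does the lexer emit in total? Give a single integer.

Answer: 12

Derivation:
pos=0: emit RPAREN ')'
pos=1: emit ID 'foo' (now at pos=4)
pos=5: emit NUM '5' (now at pos=6)
pos=7: emit NUM '12' (now at pos=9)
pos=10: emit MINUS '-'
pos=11: emit NUM '5' (now at pos=12)
pos=12: emit RPAREN ')'
pos=14: enter STRING mode
pos=14: emit STR "hi" (now at pos=18)
pos=19: emit ID 'x' (now at pos=20)
pos=21: emit ID 'k' (now at pos=22)
pos=22: emit SEMI ';'
pos=23: enter STRING mode
pos=23: emit STR "yes" (now at pos=28)
DONE. 12 tokens: [RPAREN, ID, NUM, NUM, MINUS, NUM, RPAREN, STR, ID, ID, SEMI, STR]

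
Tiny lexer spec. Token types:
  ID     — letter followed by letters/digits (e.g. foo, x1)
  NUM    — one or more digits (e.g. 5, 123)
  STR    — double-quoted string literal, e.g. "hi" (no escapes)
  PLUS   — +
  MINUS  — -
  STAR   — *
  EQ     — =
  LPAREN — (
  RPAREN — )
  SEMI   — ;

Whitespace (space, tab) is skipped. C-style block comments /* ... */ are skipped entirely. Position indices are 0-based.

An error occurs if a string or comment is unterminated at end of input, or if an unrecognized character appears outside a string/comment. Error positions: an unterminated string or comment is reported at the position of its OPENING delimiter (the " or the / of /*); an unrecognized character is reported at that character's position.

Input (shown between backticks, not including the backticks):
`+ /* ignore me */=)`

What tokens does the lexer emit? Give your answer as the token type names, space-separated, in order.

Answer: PLUS EQ RPAREN

Derivation:
pos=0: emit PLUS '+'
pos=2: enter COMMENT mode (saw '/*')
exit COMMENT mode (now at pos=17)
pos=17: emit EQ '='
pos=18: emit RPAREN ')'
DONE. 3 tokens: [PLUS, EQ, RPAREN]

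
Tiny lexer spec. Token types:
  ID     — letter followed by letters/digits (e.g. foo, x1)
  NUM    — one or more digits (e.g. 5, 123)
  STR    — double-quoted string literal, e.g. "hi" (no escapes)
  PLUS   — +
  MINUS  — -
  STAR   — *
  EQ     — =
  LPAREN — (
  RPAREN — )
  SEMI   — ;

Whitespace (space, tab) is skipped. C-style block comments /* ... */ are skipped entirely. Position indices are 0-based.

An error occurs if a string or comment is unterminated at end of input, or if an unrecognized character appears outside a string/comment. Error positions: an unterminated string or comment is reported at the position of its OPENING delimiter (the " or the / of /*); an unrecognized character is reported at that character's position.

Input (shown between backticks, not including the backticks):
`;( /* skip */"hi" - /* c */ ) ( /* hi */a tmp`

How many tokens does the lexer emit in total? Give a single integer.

pos=0: emit SEMI ';'
pos=1: emit LPAREN '('
pos=3: enter COMMENT mode (saw '/*')
exit COMMENT mode (now at pos=13)
pos=13: enter STRING mode
pos=13: emit STR "hi" (now at pos=17)
pos=18: emit MINUS '-'
pos=20: enter COMMENT mode (saw '/*')
exit COMMENT mode (now at pos=27)
pos=28: emit RPAREN ')'
pos=30: emit LPAREN '('
pos=32: enter COMMENT mode (saw '/*')
exit COMMENT mode (now at pos=40)
pos=40: emit ID 'a' (now at pos=41)
pos=42: emit ID 'tmp' (now at pos=45)
DONE. 8 tokens: [SEMI, LPAREN, STR, MINUS, RPAREN, LPAREN, ID, ID]

Answer: 8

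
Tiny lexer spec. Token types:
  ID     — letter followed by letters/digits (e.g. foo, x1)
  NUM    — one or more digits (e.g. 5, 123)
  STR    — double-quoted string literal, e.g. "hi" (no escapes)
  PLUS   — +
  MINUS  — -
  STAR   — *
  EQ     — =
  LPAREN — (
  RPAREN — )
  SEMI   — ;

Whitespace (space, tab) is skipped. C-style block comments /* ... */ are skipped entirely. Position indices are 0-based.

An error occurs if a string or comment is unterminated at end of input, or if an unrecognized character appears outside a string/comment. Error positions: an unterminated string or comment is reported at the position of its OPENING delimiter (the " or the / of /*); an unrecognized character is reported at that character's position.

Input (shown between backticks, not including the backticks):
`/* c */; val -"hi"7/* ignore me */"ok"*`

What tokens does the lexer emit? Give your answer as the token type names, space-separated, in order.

pos=0: enter COMMENT mode (saw '/*')
exit COMMENT mode (now at pos=7)
pos=7: emit SEMI ';'
pos=9: emit ID 'val' (now at pos=12)
pos=13: emit MINUS '-'
pos=14: enter STRING mode
pos=14: emit STR "hi" (now at pos=18)
pos=18: emit NUM '7' (now at pos=19)
pos=19: enter COMMENT mode (saw '/*')
exit COMMENT mode (now at pos=34)
pos=34: enter STRING mode
pos=34: emit STR "ok" (now at pos=38)
pos=38: emit STAR '*'
DONE. 7 tokens: [SEMI, ID, MINUS, STR, NUM, STR, STAR]

Answer: SEMI ID MINUS STR NUM STR STAR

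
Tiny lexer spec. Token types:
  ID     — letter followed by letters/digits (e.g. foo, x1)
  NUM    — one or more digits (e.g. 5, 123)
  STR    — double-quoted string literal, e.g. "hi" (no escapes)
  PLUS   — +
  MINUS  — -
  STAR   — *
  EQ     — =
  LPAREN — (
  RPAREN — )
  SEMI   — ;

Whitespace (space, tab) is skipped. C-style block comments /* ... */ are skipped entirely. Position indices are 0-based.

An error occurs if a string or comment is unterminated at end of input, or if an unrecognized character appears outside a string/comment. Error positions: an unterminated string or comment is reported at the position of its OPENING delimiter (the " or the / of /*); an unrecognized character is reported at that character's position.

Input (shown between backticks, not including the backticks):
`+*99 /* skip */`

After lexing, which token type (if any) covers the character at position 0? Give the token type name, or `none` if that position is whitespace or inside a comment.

pos=0: emit PLUS '+'
pos=1: emit STAR '*'
pos=2: emit NUM '99' (now at pos=4)
pos=5: enter COMMENT mode (saw '/*')
exit COMMENT mode (now at pos=15)
DONE. 3 tokens: [PLUS, STAR, NUM]
Position 0: char is '+' -> PLUS

Answer: PLUS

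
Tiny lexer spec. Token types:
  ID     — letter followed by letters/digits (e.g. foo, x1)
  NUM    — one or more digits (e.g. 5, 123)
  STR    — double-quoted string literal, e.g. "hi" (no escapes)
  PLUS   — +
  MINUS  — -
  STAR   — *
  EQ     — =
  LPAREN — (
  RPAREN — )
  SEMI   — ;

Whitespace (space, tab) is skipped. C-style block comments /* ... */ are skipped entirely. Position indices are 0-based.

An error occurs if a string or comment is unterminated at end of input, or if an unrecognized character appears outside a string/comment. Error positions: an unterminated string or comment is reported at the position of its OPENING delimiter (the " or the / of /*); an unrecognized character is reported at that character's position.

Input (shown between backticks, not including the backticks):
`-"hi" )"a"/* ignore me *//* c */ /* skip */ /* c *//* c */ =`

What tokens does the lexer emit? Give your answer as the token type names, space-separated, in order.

Answer: MINUS STR RPAREN STR EQ

Derivation:
pos=0: emit MINUS '-'
pos=1: enter STRING mode
pos=1: emit STR "hi" (now at pos=5)
pos=6: emit RPAREN ')'
pos=7: enter STRING mode
pos=7: emit STR "a" (now at pos=10)
pos=10: enter COMMENT mode (saw '/*')
exit COMMENT mode (now at pos=25)
pos=25: enter COMMENT mode (saw '/*')
exit COMMENT mode (now at pos=32)
pos=33: enter COMMENT mode (saw '/*')
exit COMMENT mode (now at pos=43)
pos=44: enter COMMENT mode (saw '/*')
exit COMMENT mode (now at pos=51)
pos=51: enter COMMENT mode (saw '/*')
exit COMMENT mode (now at pos=58)
pos=59: emit EQ '='
DONE. 5 tokens: [MINUS, STR, RPAREN, STR, EQ]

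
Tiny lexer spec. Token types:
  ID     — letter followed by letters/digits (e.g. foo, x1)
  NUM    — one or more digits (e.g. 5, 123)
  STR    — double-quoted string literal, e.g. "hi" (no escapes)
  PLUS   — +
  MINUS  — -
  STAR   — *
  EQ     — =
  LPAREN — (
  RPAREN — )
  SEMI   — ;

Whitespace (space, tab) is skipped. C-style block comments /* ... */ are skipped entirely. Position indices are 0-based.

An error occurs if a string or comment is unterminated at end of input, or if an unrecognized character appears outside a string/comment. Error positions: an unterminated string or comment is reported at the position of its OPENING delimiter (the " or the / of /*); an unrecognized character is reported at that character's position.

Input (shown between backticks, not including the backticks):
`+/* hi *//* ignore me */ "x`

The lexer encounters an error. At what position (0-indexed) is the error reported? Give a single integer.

Answer: 25

Derivation:
pos=0: emit PLUS '+'
pos=1: enter COMMENT mode (saw '/*')
exit COMMENT mode (now at pos=9)
pos=9: enter COMMENT mode (saw '/*')
exit COMMENT mode (now at pos=24)
pos=25: enter STRING mode
pos=25: ERROR — unterminated string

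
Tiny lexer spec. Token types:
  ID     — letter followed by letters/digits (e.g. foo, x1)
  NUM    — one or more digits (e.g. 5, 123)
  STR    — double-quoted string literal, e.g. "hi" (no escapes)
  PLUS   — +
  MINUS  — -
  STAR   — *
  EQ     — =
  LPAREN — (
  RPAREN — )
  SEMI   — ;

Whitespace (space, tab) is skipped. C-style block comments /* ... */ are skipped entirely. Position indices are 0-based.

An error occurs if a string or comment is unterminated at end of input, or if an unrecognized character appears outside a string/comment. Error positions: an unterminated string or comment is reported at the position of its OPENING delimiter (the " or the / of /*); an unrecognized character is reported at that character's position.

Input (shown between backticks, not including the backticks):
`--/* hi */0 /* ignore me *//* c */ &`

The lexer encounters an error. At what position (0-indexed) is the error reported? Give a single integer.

Answer: 35

Derivation:
pos=0: emit MINUS '-'
pos=1: emit MINUS '-'
pos=2: enter COMMENT mode (saw '/*')
exit COMMENT mode (now at pos=10)
pos=10: emit NUM '0' (now at pos=11)
pos=12: enter COMMENT mode (saw '/*')
exit COMMENT mode (now at pos=27)
pos=27: enter COMMENT mode (saw '/*')
exit COMMENT mode (now at pos=34)
pos=35: ERROR — unrecognized char '&'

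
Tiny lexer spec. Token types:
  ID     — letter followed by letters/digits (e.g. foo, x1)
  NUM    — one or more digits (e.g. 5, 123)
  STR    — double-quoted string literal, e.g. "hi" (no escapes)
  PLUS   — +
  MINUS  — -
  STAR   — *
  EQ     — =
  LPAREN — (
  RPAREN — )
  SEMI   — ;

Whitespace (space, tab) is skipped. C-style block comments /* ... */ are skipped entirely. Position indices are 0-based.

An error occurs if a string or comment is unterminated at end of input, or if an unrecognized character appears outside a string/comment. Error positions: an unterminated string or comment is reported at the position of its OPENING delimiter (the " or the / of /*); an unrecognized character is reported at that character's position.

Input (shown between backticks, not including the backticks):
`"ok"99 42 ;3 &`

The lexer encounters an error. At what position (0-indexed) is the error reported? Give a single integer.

Answer: 13

Derivation:
pos=0: enter STRING mode
pos=0: emit STR "ok" (now at pos=4)
pos=4: emit NUM '99' (now at pos=6)
pos=7: emit NUM '42' (now at pos=9)
pos=10: emit SEMI ';'
pos=11: emit NUM '3' (now at pos=12)
pos=13: ERROR — unrecognized char '&'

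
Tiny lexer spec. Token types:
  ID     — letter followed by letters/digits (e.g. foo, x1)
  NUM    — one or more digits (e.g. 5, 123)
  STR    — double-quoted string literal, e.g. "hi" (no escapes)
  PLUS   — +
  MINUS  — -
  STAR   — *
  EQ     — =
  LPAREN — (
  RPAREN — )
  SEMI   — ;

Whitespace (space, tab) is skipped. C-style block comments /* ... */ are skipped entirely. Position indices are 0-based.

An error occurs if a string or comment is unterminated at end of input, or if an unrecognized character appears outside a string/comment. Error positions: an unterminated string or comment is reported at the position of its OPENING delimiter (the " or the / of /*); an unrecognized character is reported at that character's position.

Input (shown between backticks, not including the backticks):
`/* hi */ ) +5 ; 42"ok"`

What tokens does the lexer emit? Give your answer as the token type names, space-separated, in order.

pos=0: enter COMMENT mode (saw '/*')
exit COMMENT mode (now at pos=8)
pos=9: emit RPAREN ')'
pos=11: emit PLUS '+'
pos=12: emit NUM '5' (now at pos=13)
pos=14: emit SEMI ';'
pos=16: emit NUM '42' (now at pos=18)
pos=18: enter STRING mode
pos=18: emit STR "ok" (now at pos=22)
DONE. 6 tokens: [RPAREN, PLUS, NUM, SEMI, NUM, STR]

Answer: RPAREN PLUS NUM SEMI NUM STR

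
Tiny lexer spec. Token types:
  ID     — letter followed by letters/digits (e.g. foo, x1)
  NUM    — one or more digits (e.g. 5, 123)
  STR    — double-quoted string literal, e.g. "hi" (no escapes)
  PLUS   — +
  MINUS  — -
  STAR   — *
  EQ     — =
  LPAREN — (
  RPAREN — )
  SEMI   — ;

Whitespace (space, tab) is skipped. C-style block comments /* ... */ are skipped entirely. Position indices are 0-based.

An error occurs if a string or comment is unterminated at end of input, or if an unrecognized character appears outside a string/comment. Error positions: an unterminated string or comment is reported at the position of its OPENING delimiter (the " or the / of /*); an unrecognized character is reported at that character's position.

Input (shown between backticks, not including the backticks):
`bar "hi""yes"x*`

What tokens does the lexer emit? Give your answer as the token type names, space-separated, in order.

Answer: ID STR STR ID STAR

Derivation:
pos=0: emit ID 'bar' (now at pos=3)
pos=4: enter STRING mode
pos=4: emit STR "hi" (now at pos=8)
pos=8: enter STRING mode
pos=8: emit STR "yes" (now at pos=13)
pos=13: emit ID 'x' (now at pos=14)
pos=14: emit STAR '*'
DONE. 5 tokens: [ID, STR, STR, ID, STAR]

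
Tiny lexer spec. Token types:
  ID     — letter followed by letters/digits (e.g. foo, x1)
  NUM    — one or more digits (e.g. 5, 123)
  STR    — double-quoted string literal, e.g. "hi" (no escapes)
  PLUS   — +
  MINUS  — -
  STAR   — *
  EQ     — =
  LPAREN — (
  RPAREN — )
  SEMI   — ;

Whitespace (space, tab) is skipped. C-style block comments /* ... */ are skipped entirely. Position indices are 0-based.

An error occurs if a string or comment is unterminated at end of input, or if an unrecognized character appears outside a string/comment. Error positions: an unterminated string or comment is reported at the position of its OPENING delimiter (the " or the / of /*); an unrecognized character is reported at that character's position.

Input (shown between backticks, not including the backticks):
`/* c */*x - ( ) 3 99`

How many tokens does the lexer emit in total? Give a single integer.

pos=0: enter COMMENT mode (saw '/*')
exit COMMENT mode (now at pos=7)
pos=7: emit STAR '*'
pos=8: emit ID 'x' (now at pos=9)
pos=10: emit MINUS '-'
pos=12: emit LPAREN '('
pos=14: emit RPAREN ')'
pos=16: emit NUM '3' (now at pos=17)
pos=18: emit NUM '99' (now at pos=20)
DONE. 7 tokens: [STAR, ID, MINUS, LPAREN, RPAREN, NUM, NUM]

Answer: 7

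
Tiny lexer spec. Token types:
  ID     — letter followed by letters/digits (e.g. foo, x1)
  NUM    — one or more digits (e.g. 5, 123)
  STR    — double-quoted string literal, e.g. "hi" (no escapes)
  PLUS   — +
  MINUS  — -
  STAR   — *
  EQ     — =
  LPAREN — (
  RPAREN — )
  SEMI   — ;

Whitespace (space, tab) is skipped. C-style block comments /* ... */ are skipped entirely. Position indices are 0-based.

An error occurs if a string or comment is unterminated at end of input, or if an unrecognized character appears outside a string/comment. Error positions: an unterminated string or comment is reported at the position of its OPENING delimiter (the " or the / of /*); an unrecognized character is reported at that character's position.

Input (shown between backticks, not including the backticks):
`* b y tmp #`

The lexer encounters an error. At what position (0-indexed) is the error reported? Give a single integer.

pos=0: emit STAR '*'
pos=2: emit ID 'b' (now at pos=3)
pos=4: emit ID 'y' (now at pos=5)
pos=6: emit ID 'tmp' (now at pos=9)
pos=10: ERROR — unrecognized char '#'

Answer: 10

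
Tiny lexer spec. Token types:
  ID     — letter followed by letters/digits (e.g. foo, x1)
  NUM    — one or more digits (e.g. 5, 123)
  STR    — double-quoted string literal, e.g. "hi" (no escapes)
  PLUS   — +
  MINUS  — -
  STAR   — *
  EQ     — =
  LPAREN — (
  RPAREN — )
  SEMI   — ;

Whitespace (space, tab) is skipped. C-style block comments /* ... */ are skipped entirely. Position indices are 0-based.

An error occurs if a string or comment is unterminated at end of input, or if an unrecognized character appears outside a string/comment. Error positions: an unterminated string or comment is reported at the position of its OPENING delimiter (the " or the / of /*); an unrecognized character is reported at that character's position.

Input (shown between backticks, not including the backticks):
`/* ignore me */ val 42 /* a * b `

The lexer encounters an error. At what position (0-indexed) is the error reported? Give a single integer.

pos=0: enter COMMENT mode (saw '/*')
exit COMMENT mode (now at pos=15)
pos=16: emit ID 'val' (now at pos=19)
pos=20: emit NUM '42' (now at pos=22)
pos=23: enter COMMENT mode (saw '/*')
pos=23: ERROR — unterminated comment (reached EOF)

Answer: 23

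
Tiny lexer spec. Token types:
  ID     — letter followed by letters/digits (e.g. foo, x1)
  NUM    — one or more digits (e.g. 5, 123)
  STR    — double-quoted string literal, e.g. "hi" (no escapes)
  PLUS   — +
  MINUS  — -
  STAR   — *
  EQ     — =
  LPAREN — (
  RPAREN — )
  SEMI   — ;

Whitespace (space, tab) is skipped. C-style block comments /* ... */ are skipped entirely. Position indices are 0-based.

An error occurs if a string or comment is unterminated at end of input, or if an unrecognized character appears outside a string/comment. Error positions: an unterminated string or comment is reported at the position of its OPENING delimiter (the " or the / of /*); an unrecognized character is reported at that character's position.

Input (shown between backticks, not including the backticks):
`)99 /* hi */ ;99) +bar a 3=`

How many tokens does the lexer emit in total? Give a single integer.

pos=0: emit RPAREN ')'
pos=1: emit NUM '99' (now at pos=3)
pos=4: enter COMMENT mode (saw '/*')
exit COMMENT mode (now at pos=12)
pos=13: emit SEMI ';'
pos=14: emit NUM '99' (now at pos=16)
pos=16: emit RPAREN ')'
pos=18: emit PLUS '+'
pos=19: emit ID 'bar' (now at pos=22)
pos=23: emit ID 'a' (now at pos=24)
pos=25: emit NUM '3' (now at pos=26)
pos=26: emit EQ '='
DONE. 10 tokens: [RPAREN, NUM, SEMI, NUM, RPAREN, PLUS, ID, ID, NUM, EQ]

Answer: 10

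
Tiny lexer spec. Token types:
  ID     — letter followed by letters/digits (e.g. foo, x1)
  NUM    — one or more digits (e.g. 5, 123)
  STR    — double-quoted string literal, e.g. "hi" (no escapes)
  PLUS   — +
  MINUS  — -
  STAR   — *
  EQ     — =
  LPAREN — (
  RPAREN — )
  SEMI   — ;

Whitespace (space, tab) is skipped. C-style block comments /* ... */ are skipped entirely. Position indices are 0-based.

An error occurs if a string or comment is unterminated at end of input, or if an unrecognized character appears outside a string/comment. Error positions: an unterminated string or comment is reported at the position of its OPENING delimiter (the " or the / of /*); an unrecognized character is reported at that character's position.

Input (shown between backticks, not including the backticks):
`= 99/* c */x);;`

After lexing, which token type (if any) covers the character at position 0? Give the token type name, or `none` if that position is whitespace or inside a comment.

pos=0: emit EQ '='
pos=2: emit NUM '99' (now at pos=4)
pos=4: enter COMMENT mode (saw '/*')
exit COMMENT mode (now at pos=11)
pos=11: emit ID 'x' (now at pos=12)
pos=12: emit RPAREN ')'
pos=13: emit SEMI ';'
pos=14: emit SEMI ';'
DONE. 6 tokens: [EQ, NUM, ID, RPAREN, SEMI, SEMI]
Position 0: char is '=' -> EQ

Answer: EQ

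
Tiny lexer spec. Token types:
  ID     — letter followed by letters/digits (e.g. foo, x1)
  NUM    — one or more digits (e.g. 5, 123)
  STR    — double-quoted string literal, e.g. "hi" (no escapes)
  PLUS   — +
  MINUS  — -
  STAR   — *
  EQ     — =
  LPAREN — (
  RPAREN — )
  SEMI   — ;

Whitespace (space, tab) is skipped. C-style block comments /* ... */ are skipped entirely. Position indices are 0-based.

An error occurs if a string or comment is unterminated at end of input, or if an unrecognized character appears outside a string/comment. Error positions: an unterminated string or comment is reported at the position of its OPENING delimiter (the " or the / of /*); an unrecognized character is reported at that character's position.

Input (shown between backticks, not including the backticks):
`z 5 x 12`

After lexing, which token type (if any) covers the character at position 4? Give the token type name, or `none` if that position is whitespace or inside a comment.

Answer: ID

Derivation:
pos=0: emit ID 'z' (now at pos=1)
pos=2: emit NUM '5' (now at pos=3)
pos=4: emit ID 'x' (now at pos=5)
pos=6: emit NUM '12' (now at pos=8)
DONE. 4 tokens: [ID, NUM, ID, NUM]
Position 4: char is 'x' -> ID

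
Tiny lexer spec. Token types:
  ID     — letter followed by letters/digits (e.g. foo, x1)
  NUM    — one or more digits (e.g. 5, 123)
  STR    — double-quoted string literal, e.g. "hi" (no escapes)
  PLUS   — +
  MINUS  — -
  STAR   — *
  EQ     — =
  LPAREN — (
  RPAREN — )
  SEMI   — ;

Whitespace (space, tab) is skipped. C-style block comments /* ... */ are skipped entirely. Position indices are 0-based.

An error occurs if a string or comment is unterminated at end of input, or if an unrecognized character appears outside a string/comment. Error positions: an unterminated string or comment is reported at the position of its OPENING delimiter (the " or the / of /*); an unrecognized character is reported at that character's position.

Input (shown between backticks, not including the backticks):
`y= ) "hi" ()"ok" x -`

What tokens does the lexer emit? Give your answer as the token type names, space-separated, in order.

Answer: ID EQ RPAREN STR LPAREN RPAREN STR ID MINUS

Derivation:
pos=0: emit ID 'y' (now at pos=1)
pos=1: emit EQ '='
pos=3: emit RPAREN ')'
pos=5: enter STRING mode
pos=5: emit STR "hi" (now at pos=9)
pos=10: emit LPAREN '('
pos=11: emit RPAREN ')'
pos=12: enter STRING mode
pos=12: emit STR "ok" (now at pos=16)
pos=17: emit ID 'x' (now at pos=18)
pos=19: emit MINUS '-'
DONE. 9 tokens: [ID, EQ, RPAREN, STR, LPAREN, RPAREN, STR, ID, MINUS]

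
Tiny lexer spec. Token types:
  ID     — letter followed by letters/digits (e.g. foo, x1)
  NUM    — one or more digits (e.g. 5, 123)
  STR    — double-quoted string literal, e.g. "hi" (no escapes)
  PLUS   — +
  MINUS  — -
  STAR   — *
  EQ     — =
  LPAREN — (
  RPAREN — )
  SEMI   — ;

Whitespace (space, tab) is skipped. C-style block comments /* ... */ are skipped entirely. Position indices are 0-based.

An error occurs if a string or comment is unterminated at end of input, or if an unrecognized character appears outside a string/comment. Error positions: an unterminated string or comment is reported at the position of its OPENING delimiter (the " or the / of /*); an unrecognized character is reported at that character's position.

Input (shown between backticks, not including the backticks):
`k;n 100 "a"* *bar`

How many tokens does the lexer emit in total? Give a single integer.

Answer: 8

Derivation:
pos=0: emit ID 'k' (now at pos=1)
pos=1: emit SEMI ';'
pos=2: emit ID 'n' (now at pos=3)
pos=4: emit NUM '100' (now at pos=7)
pos=8: enter STRING mode
pos=8: emit STR "a" (now at pos=11)
pos=11: emit STAR '*'
pos=13: emit STAR '*'
pos=14: emit ID 'bar' (now at pos=17)
DONE. 8 tokens: [ID, SEMI, ID, NUM, STR, STAR, STAR, ID]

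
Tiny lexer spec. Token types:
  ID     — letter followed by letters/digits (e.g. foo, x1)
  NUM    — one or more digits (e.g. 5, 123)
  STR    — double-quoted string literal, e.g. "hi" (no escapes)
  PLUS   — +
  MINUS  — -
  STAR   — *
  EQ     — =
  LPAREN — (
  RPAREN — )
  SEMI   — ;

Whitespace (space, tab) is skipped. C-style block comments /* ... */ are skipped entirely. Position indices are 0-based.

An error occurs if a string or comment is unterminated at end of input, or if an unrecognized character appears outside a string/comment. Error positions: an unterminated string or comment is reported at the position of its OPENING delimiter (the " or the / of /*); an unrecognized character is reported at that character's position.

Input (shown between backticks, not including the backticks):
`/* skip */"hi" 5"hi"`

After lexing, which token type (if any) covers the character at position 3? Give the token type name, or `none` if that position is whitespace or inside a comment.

pos=0: enter COMMENT mode (saw '/*')
exit COMMENT mode (now at pos=10)
pos=10: enter STRING mode
pos=10: emit STR "hi" (now at pos=14)
pos=15: emit NUM '5' (now at pos=16)
pos=16: enter STRING mode
pos=16: emit STR "hi" (now at pos=20)
DONE. 3 tokens: [STR, NUM, STR]
Position 3: char is 's' -> none

Answer: none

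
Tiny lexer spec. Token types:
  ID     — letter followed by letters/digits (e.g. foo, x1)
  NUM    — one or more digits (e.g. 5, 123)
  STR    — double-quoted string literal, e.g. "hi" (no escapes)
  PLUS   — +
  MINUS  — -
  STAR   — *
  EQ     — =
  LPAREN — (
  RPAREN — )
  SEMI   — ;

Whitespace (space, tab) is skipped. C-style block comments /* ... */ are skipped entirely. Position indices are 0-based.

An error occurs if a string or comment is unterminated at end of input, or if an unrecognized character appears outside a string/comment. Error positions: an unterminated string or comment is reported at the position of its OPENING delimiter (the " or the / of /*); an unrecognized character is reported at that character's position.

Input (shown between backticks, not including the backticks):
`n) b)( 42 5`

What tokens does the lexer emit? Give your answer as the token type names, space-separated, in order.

pos=0: emit ID 'n' (now at pos=1)
pos=1: emit RPAREN ')'
pos=3: emit ID 'b' (now at pos=4)
pos=4: emit RPAREN ')'
pos=5: emit LPAREN '('
pos=7: emit NUM '42' (now at pos=9)
pos=10: emit NUM '5' (now at pos=11)
DONE. 7 tokens: [ID, RPAREN, ID, RPAREN, LPAREN, NUM, NUM]

Answer: ID RPAREN ID RPAREN LPAREN NUM NUM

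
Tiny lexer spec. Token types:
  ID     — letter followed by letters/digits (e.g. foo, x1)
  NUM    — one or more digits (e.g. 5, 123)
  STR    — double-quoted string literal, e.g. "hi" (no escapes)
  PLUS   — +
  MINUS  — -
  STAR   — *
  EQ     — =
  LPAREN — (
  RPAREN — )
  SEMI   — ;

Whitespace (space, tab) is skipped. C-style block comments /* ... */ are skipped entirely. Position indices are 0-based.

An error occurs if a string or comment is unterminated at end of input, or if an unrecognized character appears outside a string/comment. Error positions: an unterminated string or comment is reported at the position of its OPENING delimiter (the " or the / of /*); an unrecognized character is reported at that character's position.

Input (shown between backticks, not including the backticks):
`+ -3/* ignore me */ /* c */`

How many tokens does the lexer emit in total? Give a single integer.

pos=0: emit PLUS '+'
pos=2: emit MINUS '-'
pos=3: emit NUM '3' (now at pos=4)
pos=4: enter COMMENT mode (saw '/*')
exit COMMENT mode (now at pos=19)
pos=20: enter COMMENT mode (saw '/*')
exit COMMENT mode (now at pos=27)
DONE. 3 tokens: [PLUS, MINUS, NUM]

Answer: 3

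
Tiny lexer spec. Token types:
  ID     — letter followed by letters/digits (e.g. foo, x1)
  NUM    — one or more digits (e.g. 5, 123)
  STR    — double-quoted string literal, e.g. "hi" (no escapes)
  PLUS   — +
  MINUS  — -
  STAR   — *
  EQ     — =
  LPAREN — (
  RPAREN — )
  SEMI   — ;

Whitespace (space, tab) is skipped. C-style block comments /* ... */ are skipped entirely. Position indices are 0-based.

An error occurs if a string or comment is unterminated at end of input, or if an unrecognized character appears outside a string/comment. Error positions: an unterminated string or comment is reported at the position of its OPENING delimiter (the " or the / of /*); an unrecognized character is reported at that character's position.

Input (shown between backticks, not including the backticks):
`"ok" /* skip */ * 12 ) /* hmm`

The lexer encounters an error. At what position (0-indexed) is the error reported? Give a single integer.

pos=0: enter STRING mode
pos=0: emit STR "ok" (now at pos=4)
pos=5: enter COMMENT mode (saw '/*')
exit COMMENT mode (now at pos=15)
pos=16: emit STAR '*'
pos=18: emit NUM '12' (now at pos=20)
pos=21: emit RPAREN ')'
pos=23: enter COMMENT mode (saw '/*')
pos=23: ERROR — unterminated comment (reached EOF)

Answer: 23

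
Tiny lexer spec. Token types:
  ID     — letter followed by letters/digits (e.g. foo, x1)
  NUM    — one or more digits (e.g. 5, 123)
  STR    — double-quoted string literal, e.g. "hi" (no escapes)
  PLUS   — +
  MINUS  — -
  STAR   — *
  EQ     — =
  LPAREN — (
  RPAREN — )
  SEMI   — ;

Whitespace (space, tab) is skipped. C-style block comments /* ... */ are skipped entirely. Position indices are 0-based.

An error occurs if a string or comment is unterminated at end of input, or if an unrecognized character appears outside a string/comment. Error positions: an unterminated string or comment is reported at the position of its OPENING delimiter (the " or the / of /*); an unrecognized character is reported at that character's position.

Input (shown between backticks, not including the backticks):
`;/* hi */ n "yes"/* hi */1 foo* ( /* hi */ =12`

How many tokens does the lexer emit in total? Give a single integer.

Answer: 9

Derivation:
pos=0: emit SEMI ';'
pos=1: enter COMMENT mode (saw '/*')
exit COMMENT mode (now at pos=9)
pos=10: emit ID 'n' (now at pos=11)
pos=12: enter STRING mode
pos=12: emit STR "yes" (now at pos=17)
pos=17: enter COMMENT mode (saw '/*')
exit COMMENT mode (now at pos=25)
pos=25: emit NUM '1' (now at pos=26)
pos=27: emit ID 'foo' (now at pos=30)
pos=30: emit STAR '*'
pos=32: emit LPAREN '('
pos=34: enter COMMENT mode (saw '/*')
exit COMMENT mode (now at pos=42)
pos=43: emit EQ '='
pos=44: emit NUM '12' (now at pos=46)
DONE. 9 tokens: [SEMI, ID, STR, NUM, ID, STAR, LPAREN, EQ, NUM]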